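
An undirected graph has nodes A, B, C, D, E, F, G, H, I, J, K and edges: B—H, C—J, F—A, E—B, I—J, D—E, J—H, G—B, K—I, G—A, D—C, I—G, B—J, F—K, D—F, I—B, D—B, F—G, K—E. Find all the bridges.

none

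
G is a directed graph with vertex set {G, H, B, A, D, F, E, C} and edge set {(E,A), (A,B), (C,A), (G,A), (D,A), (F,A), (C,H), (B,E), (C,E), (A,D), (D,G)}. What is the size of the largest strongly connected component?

5

{A, B, D, E, G} are all mutually reachable — one SCC of size 5.
{C} is an SCC by itself.
{F} is an SCC by itself.
{H} is an SCC by itself.
The largest has 5 vertices.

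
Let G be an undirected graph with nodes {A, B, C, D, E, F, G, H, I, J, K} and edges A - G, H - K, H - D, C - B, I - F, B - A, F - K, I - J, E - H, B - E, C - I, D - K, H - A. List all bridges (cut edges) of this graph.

The edges on the cycle C-I-F-K-D-H-E-B-C are not bridges since each lies on that cycle.
But removing I - J disconnects I from J; removing G - A disconnects G from A — these are bridges.

A-G, I-J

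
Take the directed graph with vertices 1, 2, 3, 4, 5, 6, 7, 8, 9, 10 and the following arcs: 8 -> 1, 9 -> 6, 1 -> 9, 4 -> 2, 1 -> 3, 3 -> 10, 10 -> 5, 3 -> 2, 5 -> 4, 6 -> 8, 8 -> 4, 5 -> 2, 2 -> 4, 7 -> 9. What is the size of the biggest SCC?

{1, 6, 8, 9} are all mutually reachable — one SCC of size 4.
{2, 4} are all mutually reachable — one SCC of size 2.
{7} is an SCC by itself.
{10} is an SCC by itself.
{5} is an SCC by itself.
(and 1 more singleton SCC)
The largest has 4 vertices.

4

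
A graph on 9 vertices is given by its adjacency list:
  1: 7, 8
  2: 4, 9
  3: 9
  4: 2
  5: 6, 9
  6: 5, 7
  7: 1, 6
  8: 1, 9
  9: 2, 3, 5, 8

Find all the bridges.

The edges on the cycle 6-5-9-8-1-7-6 are not bridges since each lies on that cycle.
But removing 2-4 disconnects 2 from 4; removing 3-9 disconnects 3 from 9; removing 9-2 disconnects 9 from 2 — these are bridges.

2-4, 2-9, 3-9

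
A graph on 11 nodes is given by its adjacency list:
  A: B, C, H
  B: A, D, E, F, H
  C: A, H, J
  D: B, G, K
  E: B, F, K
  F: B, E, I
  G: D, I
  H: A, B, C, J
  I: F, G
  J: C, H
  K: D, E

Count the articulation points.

Removing B increases the component count from 1 to 2, so B is a cut vertex.
By contrast removing D leaves 1 component; it is not a cut vertex. No other vertex is a cut vertex either.

1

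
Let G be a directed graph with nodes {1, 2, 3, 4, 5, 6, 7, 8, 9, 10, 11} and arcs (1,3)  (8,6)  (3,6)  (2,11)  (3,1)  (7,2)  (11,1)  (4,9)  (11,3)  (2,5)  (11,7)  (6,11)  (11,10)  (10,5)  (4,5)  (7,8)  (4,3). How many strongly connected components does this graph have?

5

{1, 2, 3, 6, 7, 8, 11} are all mutually reachable — one SCC of size 7.
{9} is an SCC by itself.
{4} is an SCC by itself.
{10} is an SCC by itself.
{5} is an SCC by itself.
That gives 5 strongly connected components.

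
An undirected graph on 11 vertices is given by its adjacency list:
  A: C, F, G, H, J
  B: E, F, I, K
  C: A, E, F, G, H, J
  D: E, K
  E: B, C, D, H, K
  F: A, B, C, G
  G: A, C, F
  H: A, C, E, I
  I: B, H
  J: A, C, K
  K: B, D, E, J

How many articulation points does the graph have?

Removing G, for instance, still leaves 1 component. No single vertex removal increases the component count — the graph has no articulation points.

0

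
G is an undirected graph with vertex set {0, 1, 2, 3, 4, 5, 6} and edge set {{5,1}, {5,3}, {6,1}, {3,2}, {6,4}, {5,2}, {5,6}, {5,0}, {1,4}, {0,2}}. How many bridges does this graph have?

0

The edges on the cycle 5-6-4-1-5 are not bridges since each lies on that cycle.
Every edge lies on some cycle, so there are no bridges.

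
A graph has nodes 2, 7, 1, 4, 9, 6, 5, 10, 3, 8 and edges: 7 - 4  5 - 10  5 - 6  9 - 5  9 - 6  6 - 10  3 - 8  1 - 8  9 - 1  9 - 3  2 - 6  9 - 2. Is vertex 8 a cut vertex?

No

Deleting 8 leaves 2 components (was 2), so 8 is not a cut vertex.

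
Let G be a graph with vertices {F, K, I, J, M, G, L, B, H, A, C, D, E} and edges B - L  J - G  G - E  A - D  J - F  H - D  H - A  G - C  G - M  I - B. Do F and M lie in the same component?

From F we can reach C, E, F, G, J, M, which includes M.

Yes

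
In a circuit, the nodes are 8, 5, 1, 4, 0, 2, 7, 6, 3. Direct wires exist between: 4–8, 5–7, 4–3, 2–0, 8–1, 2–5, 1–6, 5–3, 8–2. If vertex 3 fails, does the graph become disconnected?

Deleting 3 leaves 1 component (was 1) (its neighbors 4, 5 remain connected to each other), so 3 is not a cut vertex.

No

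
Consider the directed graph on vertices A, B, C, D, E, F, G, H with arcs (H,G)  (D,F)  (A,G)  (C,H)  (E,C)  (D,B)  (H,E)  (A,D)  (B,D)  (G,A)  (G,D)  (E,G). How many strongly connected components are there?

4

{C, E, H} are all mutually reachable — one SCC of size 3.
{A, G} are all mutually reachable — one SCC of size 2.
{B, D} are all mutually reachable — one SCC of size 2.
{F} is an SCC by itself.
That gives 4 strongly connected components.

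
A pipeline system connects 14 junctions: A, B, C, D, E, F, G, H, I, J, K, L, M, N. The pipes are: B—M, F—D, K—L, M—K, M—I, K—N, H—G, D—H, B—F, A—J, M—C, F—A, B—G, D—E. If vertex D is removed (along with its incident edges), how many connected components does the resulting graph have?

2

With D gone, the remaining components are: {E}; {A, B, C, F, G, H, I, J, K, L, M, N}.
That is 2 components.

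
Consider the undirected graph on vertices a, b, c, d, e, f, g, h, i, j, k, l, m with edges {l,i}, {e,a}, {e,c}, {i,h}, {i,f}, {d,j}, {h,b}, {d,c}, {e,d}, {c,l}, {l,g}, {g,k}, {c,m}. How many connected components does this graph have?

1

Starting from a we can reach a, b, c, d, e, f, g, h, i, j, k, l, m. That is one component of size 13.
Total: 1 component.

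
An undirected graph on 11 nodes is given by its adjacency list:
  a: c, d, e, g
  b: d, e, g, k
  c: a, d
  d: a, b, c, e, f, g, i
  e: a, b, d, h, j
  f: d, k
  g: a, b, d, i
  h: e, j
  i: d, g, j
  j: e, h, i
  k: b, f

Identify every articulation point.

Removing h, for instance, still leaves 1 component. No single vertex removal increases the component count — the graph has no articulation points.

none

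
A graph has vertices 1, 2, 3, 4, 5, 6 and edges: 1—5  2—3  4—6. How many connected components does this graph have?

Starting from 2 we can reach 2, 3. That is one component of size 2.
Starting from 1 we can reach 1, 5. That is one component of size 2.
Starting from 4 we can reach 4, 6. That is one component of size 2.
Total: 3 components.

3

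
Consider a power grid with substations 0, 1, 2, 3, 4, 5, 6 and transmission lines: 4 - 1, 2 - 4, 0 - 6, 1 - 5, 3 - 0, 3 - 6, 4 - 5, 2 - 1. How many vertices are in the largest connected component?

4

Starting from 0 we can reach 0, 3, 6. That is one component of size 3.
Starting from 1 we can reach 1, 2, 4, 5. That is one component of size 4.
The largest has 4 vertices.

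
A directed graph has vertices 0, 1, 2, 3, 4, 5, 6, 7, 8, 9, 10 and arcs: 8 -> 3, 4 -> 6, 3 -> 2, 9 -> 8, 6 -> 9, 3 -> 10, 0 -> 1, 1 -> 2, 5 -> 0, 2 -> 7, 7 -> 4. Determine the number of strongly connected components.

{2, 3, 4, 6, 7, 8, 9} are all mutually reachable — one SCC of size 7.
{10} is an SCC by itself.
{5} is an SCC by itself.
{0} is an SCC by itself.
{1} is an SCC by itself.
That gives 5 strongly connected components.

5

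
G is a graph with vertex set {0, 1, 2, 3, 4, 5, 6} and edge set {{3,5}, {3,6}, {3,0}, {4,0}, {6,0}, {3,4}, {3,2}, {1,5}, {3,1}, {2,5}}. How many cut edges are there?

0

The edges on the cycle 3-4-0-3 are not bridges since each lies on that cycle.
Every edge lies on some cycle, so there are no bridges.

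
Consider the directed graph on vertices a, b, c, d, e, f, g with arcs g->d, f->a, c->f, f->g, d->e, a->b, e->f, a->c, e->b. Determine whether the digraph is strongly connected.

There is no directed path from b to e, so the graph is not strongly connected.

No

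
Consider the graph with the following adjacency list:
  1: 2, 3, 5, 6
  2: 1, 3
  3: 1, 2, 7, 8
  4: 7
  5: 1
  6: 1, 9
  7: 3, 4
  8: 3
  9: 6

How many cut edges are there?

6

The edges on the cycle 1-3-2-1 are not bridges since each lies on that cycle.
But removing 6-9 disconnects 6 from 9; removing 3-7 disconnects 3 from 7; removing 1-6 disconnects 1 from 6; removing 4-7 disconnects 4 from 7 — these are bridges.
In total 6 edges are bridges.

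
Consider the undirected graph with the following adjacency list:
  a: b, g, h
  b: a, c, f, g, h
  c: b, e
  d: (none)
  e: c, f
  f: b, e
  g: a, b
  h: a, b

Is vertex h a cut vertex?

No

Deleting h leaves 2 components (was 2), so h is not a cut vertex.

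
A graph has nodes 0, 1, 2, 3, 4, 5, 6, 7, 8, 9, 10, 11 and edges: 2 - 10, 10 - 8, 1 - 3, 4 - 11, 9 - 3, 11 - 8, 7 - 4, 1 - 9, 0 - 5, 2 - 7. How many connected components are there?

6 is isolated — a component by itself.
Starting from 0 we can reach 0, 5. That is one component of size 2.
Starting from 1 we can reach 1, 3, 9. That is one component of size 3.
Starting from 2 we can reach 2, 4, 7, 8, 10, 11. That is one component of size 6.
Total: 4 components.

4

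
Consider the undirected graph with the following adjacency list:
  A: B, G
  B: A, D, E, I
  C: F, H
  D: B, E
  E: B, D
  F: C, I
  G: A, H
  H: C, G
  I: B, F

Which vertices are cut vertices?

Removing B increases the component count from 1 to 2, so B is a cut vertex.
By contrast removing F leaves 1 component; it is not a cut vertex. No other vertex is a cut vertex either.

B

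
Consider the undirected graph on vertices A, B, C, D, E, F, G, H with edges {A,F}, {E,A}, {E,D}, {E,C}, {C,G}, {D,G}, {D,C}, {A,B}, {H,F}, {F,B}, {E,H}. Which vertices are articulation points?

E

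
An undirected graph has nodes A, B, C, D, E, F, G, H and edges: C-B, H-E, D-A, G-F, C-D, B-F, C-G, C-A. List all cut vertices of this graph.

C

Removing C increases the component count from 2 to 3, so C is a cut vertex.
By contrast removing E leaves 2 components; it is not a cut vertex. No other vertex is a cut vertex either.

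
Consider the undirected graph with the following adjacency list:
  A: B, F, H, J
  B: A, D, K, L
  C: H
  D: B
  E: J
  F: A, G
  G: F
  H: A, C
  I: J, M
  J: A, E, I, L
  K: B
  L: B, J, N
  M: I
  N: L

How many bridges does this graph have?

10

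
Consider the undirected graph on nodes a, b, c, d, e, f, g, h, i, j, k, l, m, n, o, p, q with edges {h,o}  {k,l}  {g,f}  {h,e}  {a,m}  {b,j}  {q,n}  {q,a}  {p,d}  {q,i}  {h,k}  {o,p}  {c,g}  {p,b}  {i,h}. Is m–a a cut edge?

Removing m–a leaves no path between m and a: the component count goes from 2 to 3. So it is a bridge.

Yes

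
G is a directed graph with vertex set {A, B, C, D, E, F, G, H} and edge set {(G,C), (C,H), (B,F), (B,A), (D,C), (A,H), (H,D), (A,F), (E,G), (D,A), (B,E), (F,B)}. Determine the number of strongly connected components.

1

{A, B, C, D, E, F, G, H} are all mutually reachable — one SCC of size 8.
That gives 1 strongly connected component.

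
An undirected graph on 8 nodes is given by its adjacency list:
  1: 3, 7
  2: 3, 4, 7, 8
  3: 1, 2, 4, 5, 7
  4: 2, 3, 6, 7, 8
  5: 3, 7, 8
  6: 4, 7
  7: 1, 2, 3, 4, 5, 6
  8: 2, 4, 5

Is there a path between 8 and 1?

Yes

From 8 we can reach 1, 2, 3, 4, 5, 6, 7, 8, which includes 1.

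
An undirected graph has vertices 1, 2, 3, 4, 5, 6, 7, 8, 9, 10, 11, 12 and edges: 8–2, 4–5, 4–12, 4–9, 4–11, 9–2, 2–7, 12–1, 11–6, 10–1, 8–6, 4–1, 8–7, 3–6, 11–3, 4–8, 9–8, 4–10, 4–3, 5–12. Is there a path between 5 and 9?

Yes

From 5 we can reach 1, 2, 3, 4, 5, 6, 7, 8, 9, 10, 11, 12, which includes 9.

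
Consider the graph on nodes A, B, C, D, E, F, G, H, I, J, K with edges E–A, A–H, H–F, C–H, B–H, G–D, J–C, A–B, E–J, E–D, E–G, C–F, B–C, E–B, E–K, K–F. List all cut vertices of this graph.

Removing E increases the component count from 2 to 3, so E is a cut vertex.
By contrast removing D leaves 2 components; it is not a cut vertex. No other vertex is a cut vertex either.

E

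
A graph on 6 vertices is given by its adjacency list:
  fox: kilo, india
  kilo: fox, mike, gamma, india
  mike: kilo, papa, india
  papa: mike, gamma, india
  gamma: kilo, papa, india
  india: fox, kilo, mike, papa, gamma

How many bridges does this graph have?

0

The edges on the cycle india-papa-mike-india are not bridges since each lies on that cycle.
Every edge lies on some cycle, so there are no bridges.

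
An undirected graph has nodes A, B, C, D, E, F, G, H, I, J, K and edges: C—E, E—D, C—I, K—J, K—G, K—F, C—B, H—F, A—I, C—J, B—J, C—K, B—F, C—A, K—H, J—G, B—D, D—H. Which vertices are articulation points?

C

Removing C increases the component count from 1 to 2, so C is a cut vertex.
By contrast removing F leaves 1 component; it is not a cut vertex. No other vertex is a cut vertex either.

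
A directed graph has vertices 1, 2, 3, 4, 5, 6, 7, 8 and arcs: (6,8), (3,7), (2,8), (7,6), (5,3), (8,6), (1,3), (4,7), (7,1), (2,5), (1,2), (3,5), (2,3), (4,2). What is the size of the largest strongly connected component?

5

{1, 2, 3, 5, 7} are all mutually reachable — one SCC of size 5.
{6, 8} are all mutually reachable — one SCC of size 2.
{4} is an SCC by itself.
The largest has 5 vertices.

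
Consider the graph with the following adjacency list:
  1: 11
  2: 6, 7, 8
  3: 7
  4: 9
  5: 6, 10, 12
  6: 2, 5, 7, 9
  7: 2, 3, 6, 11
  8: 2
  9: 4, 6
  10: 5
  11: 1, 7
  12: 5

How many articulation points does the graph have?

6

Removing 2 increases the component count from 1 to 2, so 2 is a cut vertex.
Removing 5 increases the component count from 1 to 3, so 5 is a cut vertex.
Removing 6 increases the component count from 1 to 3, so 6 is a cut vertex.
Likewise 7, 9, 11 are cut vertices.
By contrast removing 1 leaves 1 component; it is not a cut vertex. No other vertex is a cut vertex either.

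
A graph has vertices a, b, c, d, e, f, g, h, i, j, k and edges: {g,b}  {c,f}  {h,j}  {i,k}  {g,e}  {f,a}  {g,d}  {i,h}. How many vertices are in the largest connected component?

Starting from a we can reach a, c, f. That is one component of size 3.
Starting from b we can reach b, d, e, g. That is one component of size 4.
Starting from h we can reach h, i, j, k. That is one component of size 4.
The largest has 4 vertices.

4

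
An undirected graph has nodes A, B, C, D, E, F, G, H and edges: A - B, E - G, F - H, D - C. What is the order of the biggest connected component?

Starting from A we can reach A, B. That is one component of size 2.
Starting from F we can reach F, H. That is one component of size 2.
Starting from E we can reach E, G. That is one component of size 2.
Starting from C we can reach C, D. That is one component of size 2.
The largest has 2 vertices.

2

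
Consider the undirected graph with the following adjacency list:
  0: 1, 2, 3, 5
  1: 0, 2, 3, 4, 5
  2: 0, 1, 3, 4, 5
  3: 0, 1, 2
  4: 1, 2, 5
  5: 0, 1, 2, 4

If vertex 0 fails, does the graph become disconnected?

No

Deleting 0 leaves 1 component (was 1) (its neighbors 1, 2, 3, 5 remain connected to each other), so 0 is not a cut vertex.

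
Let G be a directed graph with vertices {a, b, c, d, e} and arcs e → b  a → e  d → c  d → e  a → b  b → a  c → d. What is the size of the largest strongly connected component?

{a, b, e} are all mutually reachable — one SCC of size 3.
{c, d} are all mutually reachable — one SCC of size 2.
The largest has 3 vertices.

3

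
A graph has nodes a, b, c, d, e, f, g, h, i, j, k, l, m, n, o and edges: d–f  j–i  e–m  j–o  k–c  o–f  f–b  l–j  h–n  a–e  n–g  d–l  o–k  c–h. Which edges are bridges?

The edges on the cycle d-l-j-o-f-d are not bridges since each lies on that cycle.
But removing h–n disconnects h from n; removing f–b disconnects f from b; removing c–h disconnects c from h; removing o–k disconnects o from k — these are bridges.
In total 9 edges are bridges.

a-e, b-f, c-h, c-k, e-m, g-n, h-n, i-j, k-o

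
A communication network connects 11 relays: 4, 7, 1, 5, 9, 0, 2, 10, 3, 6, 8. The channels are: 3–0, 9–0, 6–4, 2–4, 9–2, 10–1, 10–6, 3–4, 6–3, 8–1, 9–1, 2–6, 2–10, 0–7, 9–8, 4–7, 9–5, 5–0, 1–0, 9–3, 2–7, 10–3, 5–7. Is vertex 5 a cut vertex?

No

Deleting 5 leaves 1 component (was 1) (its neighbors 0, 7, 9 remain connected to each other), so 5 is not a cut vertex.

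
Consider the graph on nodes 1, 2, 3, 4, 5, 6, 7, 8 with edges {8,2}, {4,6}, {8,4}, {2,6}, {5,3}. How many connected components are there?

1 is isolated — a component by itself.
7 is isolated — a component by itself.
Starting from 3 we can reach 3, 5. That is one component of size 2.
Starting from 2 we can reach 2, 4, 6, 8. That is one component of size 4.
Total: 4 components.

4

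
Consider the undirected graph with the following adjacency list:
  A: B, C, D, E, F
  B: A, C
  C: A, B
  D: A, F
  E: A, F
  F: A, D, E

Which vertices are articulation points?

Removing A increases the component count from 1 to 2, so A is a cut vertex.
By contrast removing E leaves 1 component; it is not a cut vertex. No other vertex is a cut vertex either.

A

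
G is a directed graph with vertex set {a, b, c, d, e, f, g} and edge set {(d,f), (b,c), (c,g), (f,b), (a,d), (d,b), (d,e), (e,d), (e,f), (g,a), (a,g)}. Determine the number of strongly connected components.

1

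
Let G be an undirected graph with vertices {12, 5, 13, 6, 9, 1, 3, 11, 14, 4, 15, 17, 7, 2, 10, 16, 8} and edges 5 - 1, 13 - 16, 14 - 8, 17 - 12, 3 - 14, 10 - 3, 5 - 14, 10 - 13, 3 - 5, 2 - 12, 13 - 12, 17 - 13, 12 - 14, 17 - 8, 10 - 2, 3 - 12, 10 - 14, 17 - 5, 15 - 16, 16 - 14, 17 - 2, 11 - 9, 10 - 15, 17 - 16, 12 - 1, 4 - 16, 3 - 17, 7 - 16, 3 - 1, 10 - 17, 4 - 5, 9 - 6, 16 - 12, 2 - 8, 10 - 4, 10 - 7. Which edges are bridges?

11-9, 6-9

The edges on the cycle 10-4-16-17-3-10 are not bridges since each lies on that cycle.
But removing 11 - 9 disconnects 11 from 9; removing 6 - 9 disconnects 6 from 9 — these are bridges.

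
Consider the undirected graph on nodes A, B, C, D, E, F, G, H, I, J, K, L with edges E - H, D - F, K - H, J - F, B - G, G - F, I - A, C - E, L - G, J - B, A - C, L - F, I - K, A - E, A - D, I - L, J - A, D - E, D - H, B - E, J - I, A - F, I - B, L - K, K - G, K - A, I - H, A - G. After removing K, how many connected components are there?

With K gone, the remaining components are: {A, B, C, D, E, F, G, H, I, J, L}.
That is 1 component.

1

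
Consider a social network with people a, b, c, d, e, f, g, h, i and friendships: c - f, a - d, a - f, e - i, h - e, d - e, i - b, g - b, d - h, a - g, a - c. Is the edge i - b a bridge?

No

After removing i - b, the path i-e-d-a-g-b still connects them, so the edge is not a bridge.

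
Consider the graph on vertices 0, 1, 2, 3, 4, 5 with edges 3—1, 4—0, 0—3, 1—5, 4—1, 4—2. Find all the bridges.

1-5, 2-4

The edges on the cycle 4-0-3-1-4 are not bridges since each lies on that cycle.
But removing 1—5 disconnects 1 from 5; removing 4—2 disconnects 4 from 2 — these are bridges.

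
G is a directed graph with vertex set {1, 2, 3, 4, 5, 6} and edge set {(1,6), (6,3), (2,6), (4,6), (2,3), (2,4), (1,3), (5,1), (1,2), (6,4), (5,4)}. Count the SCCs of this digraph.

5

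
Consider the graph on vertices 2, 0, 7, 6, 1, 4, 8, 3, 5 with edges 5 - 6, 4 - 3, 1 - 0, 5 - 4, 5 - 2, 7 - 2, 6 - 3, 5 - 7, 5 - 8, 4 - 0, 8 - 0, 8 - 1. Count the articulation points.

Removing 5 increases the component count from 1 to 2, so 5 is a cut vertex.
By contrast removing 0 leaves 1 component; it is not a cut vertex. No other vertex is a cut vertex either.

1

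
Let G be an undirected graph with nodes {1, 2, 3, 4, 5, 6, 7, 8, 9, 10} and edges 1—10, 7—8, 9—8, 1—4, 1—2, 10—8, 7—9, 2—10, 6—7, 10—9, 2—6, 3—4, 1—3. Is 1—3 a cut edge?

No

After removing 1—3, the path 1-4-3 still connects them, so the edge is not a bridge.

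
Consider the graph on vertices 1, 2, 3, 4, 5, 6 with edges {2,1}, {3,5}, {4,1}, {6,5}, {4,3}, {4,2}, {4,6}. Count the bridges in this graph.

The edges on the cycle 4-2-1-4 are not bridges since each lies on that cycle.
Every edge lies on some cycle, so there are no bridges.

0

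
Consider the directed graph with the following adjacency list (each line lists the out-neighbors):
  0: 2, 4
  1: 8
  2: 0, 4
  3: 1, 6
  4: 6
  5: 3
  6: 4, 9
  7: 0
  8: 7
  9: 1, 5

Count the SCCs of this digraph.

{0, 1, 2, 3, 4, 5, 6, 7, 8, 9} are all mutually reachable — one SCC of size 10.
That gives 1 strongly connected component.

1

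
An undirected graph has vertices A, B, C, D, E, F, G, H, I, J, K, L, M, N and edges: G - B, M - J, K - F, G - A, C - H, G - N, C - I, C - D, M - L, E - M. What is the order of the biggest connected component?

4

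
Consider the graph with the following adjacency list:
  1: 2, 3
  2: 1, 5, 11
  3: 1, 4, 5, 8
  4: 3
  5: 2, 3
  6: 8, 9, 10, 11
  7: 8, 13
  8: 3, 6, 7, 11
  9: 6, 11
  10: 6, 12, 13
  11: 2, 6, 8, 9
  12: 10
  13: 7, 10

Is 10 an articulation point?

Yes

Deleting 10 raises the number of components from 1 to 2, so 10 is a cut vertex.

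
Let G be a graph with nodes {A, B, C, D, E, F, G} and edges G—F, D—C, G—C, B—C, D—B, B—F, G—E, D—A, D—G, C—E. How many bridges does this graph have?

The edges on the cycle D-G-E-C-D are not bridges since each lies on that cycle.
But removing A—D disconnects A from D — this is a bridge.

1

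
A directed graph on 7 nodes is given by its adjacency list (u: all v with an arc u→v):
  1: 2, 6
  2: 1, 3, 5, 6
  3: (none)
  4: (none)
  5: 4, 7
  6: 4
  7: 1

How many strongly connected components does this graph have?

4

{1, 2, 5, 7} are all mutually reachable — one SCC of size 4.
{4} is an SCC by itself.
{3} is an SCC by itself.
{6} is an SCC by itself.
That gives 4 strongly connected components.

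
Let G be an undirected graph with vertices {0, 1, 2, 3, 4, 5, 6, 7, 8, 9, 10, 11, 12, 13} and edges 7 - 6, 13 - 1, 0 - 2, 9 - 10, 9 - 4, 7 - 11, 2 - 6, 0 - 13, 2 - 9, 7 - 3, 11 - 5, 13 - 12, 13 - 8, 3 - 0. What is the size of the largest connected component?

14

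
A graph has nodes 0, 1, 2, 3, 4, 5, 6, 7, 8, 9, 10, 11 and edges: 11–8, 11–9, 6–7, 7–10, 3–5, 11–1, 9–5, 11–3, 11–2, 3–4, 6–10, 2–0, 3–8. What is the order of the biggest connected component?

Starting from 6 we can reach 6, 7, 10. That is one component of size 3.
Starting from 0 we can reach 0, 1, 2, 3, 4, 5, 8, 9, 11. That is one component of size 9.
The largest has 9 vertices.

9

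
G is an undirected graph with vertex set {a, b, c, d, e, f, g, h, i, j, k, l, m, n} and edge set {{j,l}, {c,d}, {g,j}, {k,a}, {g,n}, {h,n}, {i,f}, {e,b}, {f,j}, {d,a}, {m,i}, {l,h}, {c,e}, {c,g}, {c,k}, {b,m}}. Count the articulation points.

Removing c increases the component count from 1 to 2, so c is a cut vertex.
By contrast removing j leaves 1 component; it is not a cut vertex. No other vertex is a cut vertex either.

1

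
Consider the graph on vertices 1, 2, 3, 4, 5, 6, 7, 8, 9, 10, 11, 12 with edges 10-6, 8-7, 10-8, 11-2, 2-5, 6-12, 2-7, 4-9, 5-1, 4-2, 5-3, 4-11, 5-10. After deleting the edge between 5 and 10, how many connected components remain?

1

5 and 10 are still connected via 5-2-7-8-10, so the component count stays at 1.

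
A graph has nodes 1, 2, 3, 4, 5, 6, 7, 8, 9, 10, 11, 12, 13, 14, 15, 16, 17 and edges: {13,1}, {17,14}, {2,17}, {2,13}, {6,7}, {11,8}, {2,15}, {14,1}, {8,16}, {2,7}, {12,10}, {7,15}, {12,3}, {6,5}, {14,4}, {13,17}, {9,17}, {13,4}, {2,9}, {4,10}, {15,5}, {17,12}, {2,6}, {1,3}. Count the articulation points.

2

Removing 2 increases the component count from 2 to 3, so 2 is a cut vertex.
Removing 8 increases the component count from 2 to 3, so 8 is a cut vertex.
By contrast removing 11 leaves 2 components; it is not a cut vertex. No other vertex is a cut vertex either.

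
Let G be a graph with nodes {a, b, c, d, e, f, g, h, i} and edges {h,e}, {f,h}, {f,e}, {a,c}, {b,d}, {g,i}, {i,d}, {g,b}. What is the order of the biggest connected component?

Starting from a we can reach a, c. That is one component of size 2.
Starting from e we can reach e, f, h. That is one component of size 3.
Starting from b we can reach b, d, g, i. That is one component of size 4.
The largest has 4 vertices.

4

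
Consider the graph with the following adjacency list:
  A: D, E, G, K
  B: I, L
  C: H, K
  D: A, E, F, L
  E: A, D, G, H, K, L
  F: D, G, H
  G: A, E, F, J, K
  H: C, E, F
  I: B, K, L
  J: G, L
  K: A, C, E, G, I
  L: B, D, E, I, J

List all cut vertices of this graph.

none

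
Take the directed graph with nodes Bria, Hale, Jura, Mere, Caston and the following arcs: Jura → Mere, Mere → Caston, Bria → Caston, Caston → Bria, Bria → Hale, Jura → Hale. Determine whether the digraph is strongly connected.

No

There is no directed path from Bria to Mere, so the graph is not strongly connected.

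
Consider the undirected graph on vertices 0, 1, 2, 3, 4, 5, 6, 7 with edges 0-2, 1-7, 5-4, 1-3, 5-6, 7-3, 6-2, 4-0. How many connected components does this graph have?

Starting from 1 we can reach 1, 3, 7. That is one component of size 3.
Starting from 0 we can reach 0, 2, 4, 5, 6. That is one component of size 5.
Total: 2 components.

2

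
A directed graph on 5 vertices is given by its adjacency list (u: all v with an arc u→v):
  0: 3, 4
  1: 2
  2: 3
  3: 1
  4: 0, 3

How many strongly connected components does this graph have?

2

{1, 2, 3} are all mutually reachable — one SCC of size 3.
{0, 4} are all mutually reachable — one SCC of size 2.
That gives 2 strongly connected components.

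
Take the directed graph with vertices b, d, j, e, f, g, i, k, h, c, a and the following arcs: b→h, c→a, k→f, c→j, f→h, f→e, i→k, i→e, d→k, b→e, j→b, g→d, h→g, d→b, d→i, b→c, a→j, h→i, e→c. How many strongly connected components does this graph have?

{a, b, c, d, e, f, g, h, i, j, k} are all mutually reachable — one SCC of size 11.
That gives 1 strongly connected component.

1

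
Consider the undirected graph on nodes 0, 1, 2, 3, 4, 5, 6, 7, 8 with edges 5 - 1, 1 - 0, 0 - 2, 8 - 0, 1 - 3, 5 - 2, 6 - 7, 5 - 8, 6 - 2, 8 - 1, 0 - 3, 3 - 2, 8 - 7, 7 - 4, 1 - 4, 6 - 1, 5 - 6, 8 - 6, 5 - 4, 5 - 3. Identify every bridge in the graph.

none

The edges on the cycle 5-8-6-1-5 are not bridges since each lies on that cycle.
Every edge lies on some cycle, so there are no bridges.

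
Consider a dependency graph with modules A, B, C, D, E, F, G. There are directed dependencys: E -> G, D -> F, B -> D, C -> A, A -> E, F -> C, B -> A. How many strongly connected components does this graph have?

7

{B} is an SCC by itself.
{E} is an SCC by itself.
{C} is an SCC by itself.
{G} is an SCC by itself.
{D} is an SCC by itself.
(and 2 more singleton SCCs)
That gives 7 strongly connected components.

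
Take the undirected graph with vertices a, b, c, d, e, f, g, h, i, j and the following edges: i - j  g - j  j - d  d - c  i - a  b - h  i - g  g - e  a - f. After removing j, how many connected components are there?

3

With j gone, the remaining components are: {b, h}; {c, d}; {a, e, f, g, i}.
That is 3 components.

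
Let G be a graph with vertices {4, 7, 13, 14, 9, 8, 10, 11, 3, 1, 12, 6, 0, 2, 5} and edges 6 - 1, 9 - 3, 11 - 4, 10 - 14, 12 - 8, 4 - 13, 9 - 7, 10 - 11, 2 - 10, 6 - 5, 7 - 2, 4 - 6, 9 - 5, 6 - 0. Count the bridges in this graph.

The edges on the cycle 9-7-2-10-11-4-6-5-9 are not bridges since each lies on that cycle.
But removing 12 - 8 disconnects 12 from 8; removing 0 - 6 disconnects 0 from 6; removing 13 - 4 disconnects 13 from 4; removing 1 - 6 disconnects 1 from 6 — these are bridges.
In total 6 edges are bridges.

6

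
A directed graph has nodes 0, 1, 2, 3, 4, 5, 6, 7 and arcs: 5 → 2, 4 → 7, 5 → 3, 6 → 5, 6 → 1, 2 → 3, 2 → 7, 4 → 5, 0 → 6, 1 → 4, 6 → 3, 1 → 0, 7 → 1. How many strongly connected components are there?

2

{0, 1, 2, 4, 5, 6, 7} are all mutually reachable — one SCC of size 7.
{3} is an SCC by itself.
That gives 2 strongly connected components.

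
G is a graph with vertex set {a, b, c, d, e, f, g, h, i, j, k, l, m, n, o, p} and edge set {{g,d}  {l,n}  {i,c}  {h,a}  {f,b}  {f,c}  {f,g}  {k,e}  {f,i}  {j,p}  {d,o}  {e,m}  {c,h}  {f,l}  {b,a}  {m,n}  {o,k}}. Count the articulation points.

Removing f increases the component count from 2 to 3, so f is a cut vertex.
By contrast removing l leaves 2 components; it is not a cut vertex. No other vertex is a cut vertex either.

1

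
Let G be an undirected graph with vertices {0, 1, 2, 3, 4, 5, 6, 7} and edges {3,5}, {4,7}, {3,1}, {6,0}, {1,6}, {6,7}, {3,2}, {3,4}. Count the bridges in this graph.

The edges on the cycle 3-1-6-7-4-3 are not bridges since each lies on that cycle.
But removing 3—2 disconnects 3 from 2; removing 0—6 disconnects 0 from 6; removing 3—5 disconnects 3 from 5 — these are bridges.
That makes 3 bridges.

3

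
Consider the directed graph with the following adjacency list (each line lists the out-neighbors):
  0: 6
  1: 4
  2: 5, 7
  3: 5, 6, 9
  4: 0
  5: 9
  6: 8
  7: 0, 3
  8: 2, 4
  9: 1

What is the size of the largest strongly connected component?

10

{0, 1, 2, 3, 4, 5, 6, 7, 8, 9} are all mutually reachable — one SCC of size 10.
The largest has 10 vertices.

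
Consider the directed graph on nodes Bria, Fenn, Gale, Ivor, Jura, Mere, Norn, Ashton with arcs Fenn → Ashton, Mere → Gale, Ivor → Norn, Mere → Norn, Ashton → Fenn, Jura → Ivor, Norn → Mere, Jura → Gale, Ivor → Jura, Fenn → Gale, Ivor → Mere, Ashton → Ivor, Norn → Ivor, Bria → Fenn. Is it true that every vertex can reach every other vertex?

There is no directed path from Jura to Bria, so the graph is not strongly connected.

No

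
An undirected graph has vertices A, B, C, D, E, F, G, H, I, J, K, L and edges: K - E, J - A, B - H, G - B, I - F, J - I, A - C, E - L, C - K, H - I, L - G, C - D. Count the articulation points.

Removing C increases the component count from 1 to 2, so C is a cut vertex.
Removing I increases the component count from 1 to 2, so I is a cut vertex.
By contrast removing D leaves 1 component; it is not a cut vertex. No other vertex is a cut vertex either.

2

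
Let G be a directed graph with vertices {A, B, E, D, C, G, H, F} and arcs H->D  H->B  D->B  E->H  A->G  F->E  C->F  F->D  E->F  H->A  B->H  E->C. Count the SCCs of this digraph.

{B, D, H} are all mutually reachable — one SCC of size 3.
{C, E, F} are all mutually reachable — one SCC of size 3.
{G} is an SCC by itself.
{A} is an SCC by itself.
That gives 4 strongly connected components.

4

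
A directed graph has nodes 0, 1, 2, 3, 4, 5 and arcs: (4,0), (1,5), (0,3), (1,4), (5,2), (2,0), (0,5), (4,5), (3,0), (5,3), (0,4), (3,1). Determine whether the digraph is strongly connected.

Yes

From 1 we can reach every vertex (0, 1, 2, 3, 4, 5), and every vertex can reach 1 (0, 1, 2, 3, 4, 5). So the whole graph is one strongly connected component.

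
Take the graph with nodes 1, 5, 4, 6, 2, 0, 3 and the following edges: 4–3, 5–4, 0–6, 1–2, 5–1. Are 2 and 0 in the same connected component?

The component containing 2 is {1, 2, 3, 4, 5}, and 0 is not in it.

No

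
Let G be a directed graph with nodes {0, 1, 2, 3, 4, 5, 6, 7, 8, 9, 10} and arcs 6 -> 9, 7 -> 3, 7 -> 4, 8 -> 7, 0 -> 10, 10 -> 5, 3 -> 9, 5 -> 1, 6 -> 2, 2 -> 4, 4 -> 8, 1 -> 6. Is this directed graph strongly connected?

No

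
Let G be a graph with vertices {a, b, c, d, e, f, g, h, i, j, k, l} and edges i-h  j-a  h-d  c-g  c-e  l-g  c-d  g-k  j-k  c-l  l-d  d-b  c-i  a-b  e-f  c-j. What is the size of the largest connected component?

12

Starting from a we can reach a, b, c, d, e, f, g, h, i, j, k, l. That is one component of size 12.
The largest has 12 vertices.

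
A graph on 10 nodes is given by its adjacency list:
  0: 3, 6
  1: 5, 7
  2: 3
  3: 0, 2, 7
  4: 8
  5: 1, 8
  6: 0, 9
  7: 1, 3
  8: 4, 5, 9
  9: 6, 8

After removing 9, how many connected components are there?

1

With 9 gone, the remaining components are: {0, 1, 2, 3, 4, 5, 6, 7, 8}.
That is 1 component.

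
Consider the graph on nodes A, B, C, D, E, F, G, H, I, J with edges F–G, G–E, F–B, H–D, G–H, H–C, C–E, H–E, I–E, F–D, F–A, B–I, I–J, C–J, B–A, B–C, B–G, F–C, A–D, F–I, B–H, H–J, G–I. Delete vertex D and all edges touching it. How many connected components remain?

With D gone, the remaining components are: {A, B, C, E, F, G, H, I, J}.
That is 1 component.

1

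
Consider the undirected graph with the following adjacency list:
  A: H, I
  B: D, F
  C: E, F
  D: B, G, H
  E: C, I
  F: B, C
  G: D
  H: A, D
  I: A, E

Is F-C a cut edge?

No

After removing F-C, the path F-B-D-H-A-I-E-C still connects them, so the edge is not a bridge.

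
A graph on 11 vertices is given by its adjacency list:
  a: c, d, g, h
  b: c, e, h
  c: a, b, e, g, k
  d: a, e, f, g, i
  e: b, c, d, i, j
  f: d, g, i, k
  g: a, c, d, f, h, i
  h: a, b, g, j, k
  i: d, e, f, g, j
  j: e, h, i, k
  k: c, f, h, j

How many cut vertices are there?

Removing j, for instance, still leaves 1 component. No single vertex removal increases the component count — the graph has no articulation points.

0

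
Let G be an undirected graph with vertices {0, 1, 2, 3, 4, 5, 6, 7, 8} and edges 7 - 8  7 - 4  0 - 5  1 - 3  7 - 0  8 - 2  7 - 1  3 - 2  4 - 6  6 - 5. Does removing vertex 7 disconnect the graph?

Deleting 7 raises the number of components from 1 to 2, so 7 is a cut vertex.

Yes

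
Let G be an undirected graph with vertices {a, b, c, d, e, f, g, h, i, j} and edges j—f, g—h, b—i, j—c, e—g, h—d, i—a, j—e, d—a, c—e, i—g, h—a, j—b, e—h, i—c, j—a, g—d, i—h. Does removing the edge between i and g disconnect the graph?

After removing i—g, the path i-h-g still connects them, so the edge is not a bridge.

No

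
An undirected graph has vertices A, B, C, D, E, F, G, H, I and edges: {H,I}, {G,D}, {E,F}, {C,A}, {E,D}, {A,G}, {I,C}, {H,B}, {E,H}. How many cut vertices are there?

Removing E increases the component count from 1 to 2, so E is a cut vertex.
Removing H increases the component count from 1 to 2, so H is a cut vertex.
By contrast removing G leaves 1 component; it is not a cut vertex. No other vertex is a cut vertex either.

2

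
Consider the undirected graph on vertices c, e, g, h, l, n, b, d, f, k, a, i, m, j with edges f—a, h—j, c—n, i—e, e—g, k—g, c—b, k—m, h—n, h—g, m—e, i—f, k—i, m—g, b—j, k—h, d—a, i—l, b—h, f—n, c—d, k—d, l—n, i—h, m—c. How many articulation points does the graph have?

0

Removing k, for instance, still leaves 1 component. No single vertex removal increases the component count — the graph has no articulation points.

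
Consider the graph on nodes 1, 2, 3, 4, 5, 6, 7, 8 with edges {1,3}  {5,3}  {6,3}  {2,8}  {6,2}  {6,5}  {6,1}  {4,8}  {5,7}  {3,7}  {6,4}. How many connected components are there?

Starting from 1 we can reach 1, 2, 3, 4, 5, 6, 7, 8. That is one component of size 8.
Total: 1 component.

1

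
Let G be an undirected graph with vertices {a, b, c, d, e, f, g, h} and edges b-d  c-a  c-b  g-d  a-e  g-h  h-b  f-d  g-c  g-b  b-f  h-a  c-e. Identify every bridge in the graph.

The edges on the cycle g-h-a-e-c-g are not bridges since each lies on that cycle.
Every edge lies on some cycle, so there are no bridges.

none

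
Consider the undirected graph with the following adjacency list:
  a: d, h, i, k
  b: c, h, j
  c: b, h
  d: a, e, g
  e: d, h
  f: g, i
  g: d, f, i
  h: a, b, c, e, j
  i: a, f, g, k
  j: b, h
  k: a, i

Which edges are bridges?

The edges on the cycle h-j-b-h are not bridges since each lies on that cycle.
Every edge lies on some cycle, so there are no bridges.

none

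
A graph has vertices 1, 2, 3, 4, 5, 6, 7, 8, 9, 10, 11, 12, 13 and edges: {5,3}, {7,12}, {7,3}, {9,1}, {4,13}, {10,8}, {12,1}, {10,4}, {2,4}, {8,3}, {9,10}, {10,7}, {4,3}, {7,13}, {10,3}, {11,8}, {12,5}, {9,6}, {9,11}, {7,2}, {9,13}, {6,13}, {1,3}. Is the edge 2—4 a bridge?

No

After removing 2—4, the path 2-7-10-4 still connects them, so the edge is not a bridge.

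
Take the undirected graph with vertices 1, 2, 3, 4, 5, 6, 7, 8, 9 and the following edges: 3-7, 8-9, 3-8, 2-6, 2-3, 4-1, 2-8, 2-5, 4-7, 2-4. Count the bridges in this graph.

The edges on the cycle 2-4-7-3-2 are not bridges since each lies on that cycle.
But removing 6-2 disconnects 6 from 2; removing 8-9 disconnects 8 from 9; removing 4-1 disconnects 4 from 1; removing 5-2 disconnects 5 from 2 — these are bridges.
That makes 4 bridges.

4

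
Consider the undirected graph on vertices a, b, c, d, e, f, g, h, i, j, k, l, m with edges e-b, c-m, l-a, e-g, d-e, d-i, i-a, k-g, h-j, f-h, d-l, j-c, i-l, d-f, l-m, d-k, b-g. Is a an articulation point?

No

Deleting a leaves 1 component (was 1) (its neighbors i, l remain connected to each other), so a is not a cut vertex.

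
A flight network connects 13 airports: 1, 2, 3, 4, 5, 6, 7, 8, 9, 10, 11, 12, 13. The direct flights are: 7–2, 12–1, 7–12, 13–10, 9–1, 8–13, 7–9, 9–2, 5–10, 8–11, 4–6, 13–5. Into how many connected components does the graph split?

4

3 is isolated — a component by itself.
Starting from 4 we can reach 4, 6. That is one component of size 2.
Starting from 1 we can reach 1, 2, 7, 9, 12. That is one component of size 5.
Starting from 5 we can reach 5, 8, 10, 11, 13. That is one component of size 5.
Total: 4 components.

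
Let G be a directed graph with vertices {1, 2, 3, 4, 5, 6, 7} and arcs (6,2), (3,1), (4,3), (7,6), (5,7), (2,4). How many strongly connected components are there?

{7} is an SCC by itself.
{4} is an SCC by itself.
{3} is an SCC by itself.
{1} is an SCC by itself.
{6} is an SCC by itself.
(and 2 more singleton SCCs)
That gives 7 strongly connected components.

7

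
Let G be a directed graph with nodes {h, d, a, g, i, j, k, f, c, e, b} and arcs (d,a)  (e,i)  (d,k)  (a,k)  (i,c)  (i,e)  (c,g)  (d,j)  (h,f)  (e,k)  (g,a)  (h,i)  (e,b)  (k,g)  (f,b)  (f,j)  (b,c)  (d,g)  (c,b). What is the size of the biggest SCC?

{a, g, k} are all mutually reachable — one SCC of size 3.
{e, i} are all mutually reachable — one SCC of size 2.
{b, c} are all mutually reachable — one SCC of size 2.
{h} is an SCC by itself.
{f} is an SCC by itself.
(and 2 more singleton SCCs)
The largest has 3 vertices.

3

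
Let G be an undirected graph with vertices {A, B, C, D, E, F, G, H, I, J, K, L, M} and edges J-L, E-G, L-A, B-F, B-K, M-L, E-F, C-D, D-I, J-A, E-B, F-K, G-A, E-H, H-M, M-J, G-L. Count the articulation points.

2

Removing D increases the component count from 2 to 3, so D is a cut vertex.
Removing E increases the component count from 2 to 3, so E is a cut vertex.
By contrast removing H leaves 2 components; it is not a cut vertex. No other vertex is a cut vertex either.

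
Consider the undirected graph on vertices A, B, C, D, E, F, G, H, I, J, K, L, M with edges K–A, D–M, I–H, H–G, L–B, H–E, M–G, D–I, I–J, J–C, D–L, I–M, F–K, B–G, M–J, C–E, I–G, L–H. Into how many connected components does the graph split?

Starting from A we can reach A, F, K. That is one component of size 3.
Starting from B we can reach B, C, D, E, G, H, I, J, L, M. That is one component of size 10.
Total: 2 components.

2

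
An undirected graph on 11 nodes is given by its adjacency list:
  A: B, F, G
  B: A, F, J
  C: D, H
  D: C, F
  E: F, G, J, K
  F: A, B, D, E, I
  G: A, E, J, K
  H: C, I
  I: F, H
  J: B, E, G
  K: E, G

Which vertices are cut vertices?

Removing F increases the component count from 1 to 2, so F is a cut vertex.
By contrast removing E leaves 1 component; it is not a cut vertex. No other vertex is a cut vertex either.

F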